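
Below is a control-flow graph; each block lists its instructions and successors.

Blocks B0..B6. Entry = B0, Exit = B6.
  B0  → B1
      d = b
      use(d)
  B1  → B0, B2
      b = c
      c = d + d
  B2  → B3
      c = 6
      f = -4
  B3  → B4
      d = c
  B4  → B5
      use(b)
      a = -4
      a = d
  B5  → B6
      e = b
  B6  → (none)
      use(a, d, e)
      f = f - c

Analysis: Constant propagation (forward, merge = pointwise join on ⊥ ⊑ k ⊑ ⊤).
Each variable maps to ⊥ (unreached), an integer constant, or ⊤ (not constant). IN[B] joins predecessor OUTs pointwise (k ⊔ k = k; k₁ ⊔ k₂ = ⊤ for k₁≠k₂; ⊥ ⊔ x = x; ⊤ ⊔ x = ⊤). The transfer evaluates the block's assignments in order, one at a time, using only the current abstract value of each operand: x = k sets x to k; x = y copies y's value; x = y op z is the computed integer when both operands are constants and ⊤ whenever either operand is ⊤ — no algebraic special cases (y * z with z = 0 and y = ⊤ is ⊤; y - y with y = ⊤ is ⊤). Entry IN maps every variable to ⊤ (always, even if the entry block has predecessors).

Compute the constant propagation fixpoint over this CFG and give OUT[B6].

Answer: {a: 6, b: ⊤, c: 6, d: 6, e: ⊤, f: -10}

Derivation:
Per-block solution:
  B0:  IN=(all ⊤)  OUT=(all ⊤)
  B1:  IN=(all ⊤)  OUT=(all ⊤)
  B2:  IN=(all ⊤)  OUT={c:6, f:-4; rest ⊤}
  B3:  IN={c:6, f:-4; rest ⊤}  OUT={c:6, d:6, f:-4; rest ⊤}
  B4:  IN={c:6, d:6, f:-4; rest ⊤}  OUT={a:6, c:6, d:6, f:-4; rest ⊤}
  B5:  IN={a:6, c:6, d:6, f:-4; rest ⊤}  OUT={a:6, c:6, d:6, f:-4; rest ⊤}
  B6:  IN={a:6, c:6, d:6, f:-4; rest ⊤}  OUT={a:6, c:6, d:6, f:-10; rest ⊤}

Merge at B6: IN[B6] = OUT[B5] = {a: 6, b: ⊤, c: 6, d: 6, e: ⊤, f: -4}
Applying B6's transfer function to that IN value gives OUT[B6] (row B6 above).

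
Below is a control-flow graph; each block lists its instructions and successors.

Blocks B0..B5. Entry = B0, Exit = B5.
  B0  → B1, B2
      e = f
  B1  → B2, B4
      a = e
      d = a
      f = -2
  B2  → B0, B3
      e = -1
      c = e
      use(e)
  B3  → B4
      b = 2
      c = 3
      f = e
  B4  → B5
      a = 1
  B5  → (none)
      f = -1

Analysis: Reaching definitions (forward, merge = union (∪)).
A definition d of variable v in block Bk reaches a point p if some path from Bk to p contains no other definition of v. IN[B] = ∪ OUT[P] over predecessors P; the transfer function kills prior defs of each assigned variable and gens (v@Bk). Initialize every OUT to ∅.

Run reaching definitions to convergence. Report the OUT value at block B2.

Per-block solution:
  B0:   IN={a@B1, c@B2, d@B1, e@B2, f@B1}   OUT={a@B1, c@B2, d@B1, e@B0, f@B1}
  B1:   IN={a@B1, c@B2, d@B1, e@B0, f@B1}   OUT={a@B1, c@B2, d@B1, e@B0, f@B1}
  B2:   IN={a@B1, c@B2, d@B1, e@B0, f@B1}   OUT={a@B1, c@B2, d@B1, e@B2, f@B1}
  B3:   IN={a@B1, c@B2, d@B1, e@B2, f@B1}   OUT={a@B1, b@B3, c@B3, d@B1, e@B2, f@B3}
  B4:   IN={a@B1, b@B3, c@B2, c@B3, d@B1, e@B0, e@B2, f@B1, f@B3}   OUT={a@B4, b@B3, c@B2, c@B3, d@B1, e@B0, e@B2, f@B1, f@B3}
  B5:   IN={a@B4, b@B3, c@B2, c@B3, d@B1, e@B0, e@B2, f@B1, f@B3}   OUT={a@B4, b@B3, c@B2, c@B3, d@B1, e@B0, e@B2, f@B5}

Merge at B2: IN[B2] = OUT[B0] ⊔ OUT[B1] = {a@B1, c@B2, d@B1, e@B0, f@B1}
Applying B2's transfer function to that IN value gives OUT[B2] (row B2 above).

Answer: {a@B1, c@B2, d@B1, e@B2, f@B1}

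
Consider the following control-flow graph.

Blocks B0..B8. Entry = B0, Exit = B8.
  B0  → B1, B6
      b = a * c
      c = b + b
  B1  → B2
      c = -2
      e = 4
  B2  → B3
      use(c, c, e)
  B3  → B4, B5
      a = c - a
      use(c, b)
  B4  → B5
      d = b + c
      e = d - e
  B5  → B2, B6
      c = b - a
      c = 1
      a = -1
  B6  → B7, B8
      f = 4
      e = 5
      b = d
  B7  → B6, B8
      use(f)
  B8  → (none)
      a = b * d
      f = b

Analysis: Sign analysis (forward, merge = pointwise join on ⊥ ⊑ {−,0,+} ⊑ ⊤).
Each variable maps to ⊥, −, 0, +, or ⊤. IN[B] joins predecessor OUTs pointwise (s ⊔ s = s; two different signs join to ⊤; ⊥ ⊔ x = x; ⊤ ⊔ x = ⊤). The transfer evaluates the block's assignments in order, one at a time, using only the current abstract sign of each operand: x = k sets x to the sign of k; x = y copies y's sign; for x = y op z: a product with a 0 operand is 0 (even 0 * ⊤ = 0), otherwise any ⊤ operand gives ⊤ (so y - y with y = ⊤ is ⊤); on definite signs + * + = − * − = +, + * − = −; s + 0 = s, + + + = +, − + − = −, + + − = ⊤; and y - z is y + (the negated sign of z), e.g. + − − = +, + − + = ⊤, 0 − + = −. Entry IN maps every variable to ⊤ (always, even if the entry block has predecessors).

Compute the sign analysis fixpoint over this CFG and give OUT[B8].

Answer: {a: ⊤, b: ⊤, c: ⊤, d: ⊤, e: +, f: ⊤}

Trace:
Per-block solution:
  B0:   IN=(all ⊤)   OUT=(all ⊤)
  B1:   IN=(all ⊤)   OUT={c:-, e:+; rest ⊤}
  B2:   IN=(all ⊤)   OUT=(all ⊤)
  B3:   IN=(all ⊤)   OUT=(all ⊤)
  B4:   IN=(all ⊤)   OUT=(all ⊤)
  B5:   IN=(all ⊤)   OUT={a:-, c:+; rest ⊤}
  B6:   IN=(all ⊤)   OUT={e:+, f:+; rest ⊤}
  B7:   IN={e:+, f:+; rest ⊤}   OUT={e:+, f:+; rest ⊤}
  B8:   IN={e:+, f:+; rest ⊤}   OUT={e:+; rest ⊤}

Merge at B8: IN[B8] = OUT[B6] ⊔ OUT[B7] = {a: ⊤, b: ⊤, c: ⊤, d: ⊤, e: +, f: +}
Applying B8's transfer function to that IN value gives OUT[B8] (row B8 above).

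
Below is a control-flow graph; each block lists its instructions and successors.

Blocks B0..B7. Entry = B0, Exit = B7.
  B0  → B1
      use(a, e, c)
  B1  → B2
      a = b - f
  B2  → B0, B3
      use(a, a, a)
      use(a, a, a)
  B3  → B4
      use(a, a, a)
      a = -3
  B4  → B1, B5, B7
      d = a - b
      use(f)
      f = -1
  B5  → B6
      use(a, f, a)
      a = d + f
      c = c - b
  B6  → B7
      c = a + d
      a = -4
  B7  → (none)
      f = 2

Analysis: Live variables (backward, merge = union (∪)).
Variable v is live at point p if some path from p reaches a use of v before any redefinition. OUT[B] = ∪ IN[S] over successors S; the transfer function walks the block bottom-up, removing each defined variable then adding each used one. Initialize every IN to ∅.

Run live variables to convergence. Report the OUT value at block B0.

Converged values:
  B0:   IN={a, b, c, e, f}   OUT={b, c, e, f}
  B1:   IN={b, c, e, f}   OUT={a, b, c, e, f}
  B2:   IN={a, b, c, e, f}   OUT={a, b, c, e, f}
  B3:   IN={a, b, c, e, f}   OUT={a, b, c, e, f}
  B4:   IN={a, b, c, e, f}   OUT={a, b, c, d, e, f}
  B5:   IN={a, b, c, d, f}   OUT={a, d}
  B6:   IN={a, d}   OUT={}
  B7:   IN={}   OUT={}

Merge at B0: OUT[B0] = IN[B1] = {b, c, e, f}

Answer: {b, c, e, f}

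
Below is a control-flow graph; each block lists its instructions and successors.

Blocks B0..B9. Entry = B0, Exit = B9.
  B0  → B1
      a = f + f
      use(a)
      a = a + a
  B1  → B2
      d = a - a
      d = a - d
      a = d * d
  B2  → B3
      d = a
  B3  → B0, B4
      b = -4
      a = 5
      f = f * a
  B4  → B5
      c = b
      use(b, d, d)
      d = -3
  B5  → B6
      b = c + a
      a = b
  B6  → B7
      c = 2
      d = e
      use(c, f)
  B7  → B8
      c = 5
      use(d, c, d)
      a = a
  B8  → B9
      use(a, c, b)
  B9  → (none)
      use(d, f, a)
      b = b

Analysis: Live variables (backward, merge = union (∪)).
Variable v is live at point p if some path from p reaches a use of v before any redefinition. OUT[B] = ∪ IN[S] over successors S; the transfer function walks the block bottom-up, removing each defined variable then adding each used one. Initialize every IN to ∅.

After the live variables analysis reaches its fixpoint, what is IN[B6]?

Answer: {a, b, e, f}

Derivation:
Per-block solution:
  B0: | IN={e, f} | OUT={a, e, f}
  B1: | IN={a, e, f} | OUT={a, e, f}
  B2: | IN={a, e, f} | OUT={d, e, f}
  B3: | IN={d, e, f} | OUT={a, b, d, e, f}
  B4: | IN={a, b, d, e, f} | OUT={a, c, e, f}
  B5: | IN={a, c, e, f} | OUT={a, b, e, f}
  B6: | IN={a, b, e, f} | OUT={a, b, d, f}
  B7: | IN={a, b, d, f} | OUT={a, b, c, d, f}
  B8: | IN={a, b, c, d, f} | OUT={a, b, d, f}
  B9: | IN={a, b, d, f} | OUT={}

Merge at B6: OUT[B6] = IN[B7] = {a, b, d, f}
Applying B6's transfer function to that OUT value gives IN[B6] (row B6 above).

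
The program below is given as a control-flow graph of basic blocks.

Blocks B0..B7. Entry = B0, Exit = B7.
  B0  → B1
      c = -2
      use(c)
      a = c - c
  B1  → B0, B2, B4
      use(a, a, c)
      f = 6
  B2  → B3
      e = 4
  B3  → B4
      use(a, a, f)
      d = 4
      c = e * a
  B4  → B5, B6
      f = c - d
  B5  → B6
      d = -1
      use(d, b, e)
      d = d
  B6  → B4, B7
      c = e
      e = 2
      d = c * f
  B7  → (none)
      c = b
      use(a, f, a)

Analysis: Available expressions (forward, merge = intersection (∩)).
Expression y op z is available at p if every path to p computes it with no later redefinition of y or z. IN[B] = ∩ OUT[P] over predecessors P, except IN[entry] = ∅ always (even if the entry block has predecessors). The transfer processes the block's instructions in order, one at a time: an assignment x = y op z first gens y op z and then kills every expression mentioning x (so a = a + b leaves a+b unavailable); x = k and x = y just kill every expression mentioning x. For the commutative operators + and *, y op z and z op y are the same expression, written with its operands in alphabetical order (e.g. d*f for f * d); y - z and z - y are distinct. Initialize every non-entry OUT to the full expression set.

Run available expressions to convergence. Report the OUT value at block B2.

Answer: {c-c}

Trace:
Fixpoint table:
  B0:  IN={}  OUT={c-c}
  B1:  IN={c-c}  OUT={c-c}
  B2:  IN={c-c}  OUT={c-c}
  B3:  IN={c-c}  OUT={a*e}
  B4:  IN={}  OUT={c-d}
  B5:  IN={c-d}  OUT={}
  B6:  IN={}  OUT={c*f}
  B7:  IN={c*f}  OUT={}

Merge at B2: IN[B2] = OUT[B1] = {c-c}
Applying B2's transfer function to that IN value gives OUT[B2] (row B2 above).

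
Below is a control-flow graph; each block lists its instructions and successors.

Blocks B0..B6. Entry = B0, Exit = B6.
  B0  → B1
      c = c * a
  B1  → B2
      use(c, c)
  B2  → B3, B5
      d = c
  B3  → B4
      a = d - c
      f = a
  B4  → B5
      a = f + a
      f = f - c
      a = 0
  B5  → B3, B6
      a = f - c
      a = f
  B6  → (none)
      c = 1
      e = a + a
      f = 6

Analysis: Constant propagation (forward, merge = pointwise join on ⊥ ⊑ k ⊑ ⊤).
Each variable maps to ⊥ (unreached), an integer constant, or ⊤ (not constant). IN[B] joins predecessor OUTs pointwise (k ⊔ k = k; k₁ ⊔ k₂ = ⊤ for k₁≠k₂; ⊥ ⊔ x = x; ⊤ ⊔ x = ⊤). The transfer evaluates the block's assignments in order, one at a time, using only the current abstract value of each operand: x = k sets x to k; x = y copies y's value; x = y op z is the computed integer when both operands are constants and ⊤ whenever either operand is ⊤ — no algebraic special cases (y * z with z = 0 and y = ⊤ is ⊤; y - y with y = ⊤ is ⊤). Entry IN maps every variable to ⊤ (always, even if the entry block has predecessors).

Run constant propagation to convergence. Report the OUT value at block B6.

Per-block solution:
  B0:  IN=(all ⊤)  OUT=(all ⊤)
  B1:  IN=(all ⊤)  OUT=(all ⊤)
  B2:  IN=(all ⊤)  OUT=(all ⊤)
  B3:  IN=(all ⊤)  OUT=(all ⊤)
  B4:  IN=(all ⊤)  OUT={a:0; rest ⊤}
  B5:  IN=(all ⊤)  OUT=(all ⊤)
  B6:  IN=(all ⊤)  OUT={c:1, f:6; rest ⊤}

Merge at B6: IN[B6] = OUT[B5] = {a: ⊤, b: ⊤, c: ⊤, d: ⊤, e: ⊤, f: ⊤}
Applying B6's transfer function to that IN value gives OUT[B6] (row B6 above).

Answer: {a: ⊤, b: ⊤, c: 1, d: ⊤, e: ⊤, f: 6}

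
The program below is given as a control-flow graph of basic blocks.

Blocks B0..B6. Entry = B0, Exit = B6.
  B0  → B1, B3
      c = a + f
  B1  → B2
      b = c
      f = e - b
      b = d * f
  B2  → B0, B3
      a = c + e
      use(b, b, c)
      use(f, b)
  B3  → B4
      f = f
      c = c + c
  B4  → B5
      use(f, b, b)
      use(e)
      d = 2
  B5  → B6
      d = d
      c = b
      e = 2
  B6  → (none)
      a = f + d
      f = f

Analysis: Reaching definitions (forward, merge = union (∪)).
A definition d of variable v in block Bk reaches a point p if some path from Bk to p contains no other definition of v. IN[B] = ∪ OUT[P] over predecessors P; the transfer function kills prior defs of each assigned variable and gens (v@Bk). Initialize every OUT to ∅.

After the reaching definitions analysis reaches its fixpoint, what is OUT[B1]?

Answer: {a@B2, b@B1, c@B0, f@B1}

Trace:
Per-block solution:
  B0: | IN={a@B2, b@B1, c@B0, f@B1} | OUT={a@B2, b@B1, c@B0, f@B1}
  B1: | IN={a@B2, b@B1, c@B0, f@B1} | OUT={a@B2, b@B1, c@B0, f@B1}
  B2: | IN={a@B2, b@B1, c@B0, f@B1} | OUT={a@B2, b@B1, c@B0, f@B1}
  B3: | IN={a@B2, b@B1, c@B0, f@B1} | OUT={a@B2, b@B1, c@B3, f@B3}
  B4: | IN={a@B2, b@B1, c@B3, f@B3} | OUT={a@B2, b@B1, c@B3, d@B4, f@B3}
  B5: | IN={a@B2, b@B1, c@B3, d@B4, f@B3} | OUT={a@B2, b@B1, c@B5, d@B5, e@B5, f@B3}
  B6: | IN={a@B2, b@B1, c@B5, d@B5, e@B5, f@B3} | OUT={a@B6, b@B1, c@B5, d@B5, e@B5, f@B6}

Merge at B1: IN[B1] = OUT[B0] = {a@B2, b@B1, c@B0, f@B1}
Applying B1's transfer function to that IN value gives OUT[B1] (row B1 above).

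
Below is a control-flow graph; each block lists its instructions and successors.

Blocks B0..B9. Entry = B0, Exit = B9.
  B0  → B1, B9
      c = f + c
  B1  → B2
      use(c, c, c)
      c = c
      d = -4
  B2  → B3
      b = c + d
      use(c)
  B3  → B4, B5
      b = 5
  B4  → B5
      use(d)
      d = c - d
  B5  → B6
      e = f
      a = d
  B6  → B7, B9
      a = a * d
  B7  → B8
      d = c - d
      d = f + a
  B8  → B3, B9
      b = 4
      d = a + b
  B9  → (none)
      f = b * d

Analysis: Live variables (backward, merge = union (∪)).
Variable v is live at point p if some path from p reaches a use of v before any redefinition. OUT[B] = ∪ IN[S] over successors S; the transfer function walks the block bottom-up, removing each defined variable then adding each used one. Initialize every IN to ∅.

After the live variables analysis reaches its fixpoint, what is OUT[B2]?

Answer: {c, d, f}

Trace:
Fixpoint table:
  B0: | IN={b, c, d, f} | OUT={b, c, d, f}
  B1: | IN={c, f} | OUT={c, d, f}
  B2: | IN={c, d, f} | OUT={c, d, f}
  B3: | IN={c, d, f} | OUT={b, c, d, f}
  B4: | IN={b, c, d, f} | OUT={b, c, d, f}
  B5: | IN={b, c, d, f} | OUT={a, b, c, d, f}
  B6: | IN={a, b, c, d, f} | OUT={a, b, c, d, f}
  B7: | IN={a, c, d, f} | OUT={a, c, f}
  B8: | IN={a, c, f} | OUT={b, c, d, f}
  B9: | IN={b, d} | OUT={}

Merge at B2: OUT[B2] = IN[B3] = {c, d, f}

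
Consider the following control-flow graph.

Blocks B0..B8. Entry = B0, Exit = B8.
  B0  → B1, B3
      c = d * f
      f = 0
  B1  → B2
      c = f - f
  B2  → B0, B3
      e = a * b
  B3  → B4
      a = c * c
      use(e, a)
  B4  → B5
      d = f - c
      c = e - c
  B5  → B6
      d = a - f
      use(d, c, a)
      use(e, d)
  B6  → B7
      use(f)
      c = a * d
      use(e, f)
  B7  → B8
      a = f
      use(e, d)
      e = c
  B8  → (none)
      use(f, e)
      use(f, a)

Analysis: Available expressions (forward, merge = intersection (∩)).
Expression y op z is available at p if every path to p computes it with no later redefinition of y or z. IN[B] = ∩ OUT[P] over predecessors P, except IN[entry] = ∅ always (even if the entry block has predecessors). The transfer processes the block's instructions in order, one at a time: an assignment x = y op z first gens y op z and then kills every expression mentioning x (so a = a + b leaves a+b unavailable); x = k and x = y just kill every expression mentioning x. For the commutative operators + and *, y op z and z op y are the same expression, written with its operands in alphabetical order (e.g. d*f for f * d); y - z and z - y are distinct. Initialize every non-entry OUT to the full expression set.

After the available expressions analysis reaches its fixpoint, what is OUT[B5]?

Fixpoint table:
  B0:   IN={}   OUT={}
  B1:   IN={}   OUT={f-f}
  B2:   IN={f-f}   OUT={a*b, f-f}
  B3:   IN={}   OUT={c*c}
  B4:   IN={c*c}   OUT={}
  B5:   IN={}   OUT={a-f}
  B6:   IN={a-f}   OUT={a*d, a-f}
  B7:   IN={a*d, a-f}   OUT={}
  B8:   IN={}   OUT={}

Merge at B5: IN[B5] = OUT[B4] = {}
Applying B5's transfer function to that IN value gives OUT[B5] (row B5 above).

Answer: {a-f}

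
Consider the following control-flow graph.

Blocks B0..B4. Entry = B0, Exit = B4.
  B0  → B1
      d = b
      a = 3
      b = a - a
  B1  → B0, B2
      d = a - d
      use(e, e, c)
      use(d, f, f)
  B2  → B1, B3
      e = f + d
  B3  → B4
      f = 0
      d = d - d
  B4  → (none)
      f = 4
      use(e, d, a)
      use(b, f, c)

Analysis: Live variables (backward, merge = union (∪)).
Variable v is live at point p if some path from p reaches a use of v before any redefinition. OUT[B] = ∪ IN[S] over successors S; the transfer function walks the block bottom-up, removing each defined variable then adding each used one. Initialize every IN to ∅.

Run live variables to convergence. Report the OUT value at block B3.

Per-block solution:
  B0: | IN={b, c, e, f} | OUT={a, b, c, d, e, f}
  B1: | IN={a, b, c, d, e, f} | OUT={a, b, c, d, e, f}
  B2: | IN={a, b, c, d, f} | OUT={a, b, c, d, e, f}
  B3: | IN={a, b, c, d, e} | OUT={a, b, c, d, e}
  B4: | IN={a, b, c, d, e} | OUT={}

Merge at B3: OUT[B3] = IN[B4] = {a, b, c, d, e}

Answer: {a, b, c, d, e}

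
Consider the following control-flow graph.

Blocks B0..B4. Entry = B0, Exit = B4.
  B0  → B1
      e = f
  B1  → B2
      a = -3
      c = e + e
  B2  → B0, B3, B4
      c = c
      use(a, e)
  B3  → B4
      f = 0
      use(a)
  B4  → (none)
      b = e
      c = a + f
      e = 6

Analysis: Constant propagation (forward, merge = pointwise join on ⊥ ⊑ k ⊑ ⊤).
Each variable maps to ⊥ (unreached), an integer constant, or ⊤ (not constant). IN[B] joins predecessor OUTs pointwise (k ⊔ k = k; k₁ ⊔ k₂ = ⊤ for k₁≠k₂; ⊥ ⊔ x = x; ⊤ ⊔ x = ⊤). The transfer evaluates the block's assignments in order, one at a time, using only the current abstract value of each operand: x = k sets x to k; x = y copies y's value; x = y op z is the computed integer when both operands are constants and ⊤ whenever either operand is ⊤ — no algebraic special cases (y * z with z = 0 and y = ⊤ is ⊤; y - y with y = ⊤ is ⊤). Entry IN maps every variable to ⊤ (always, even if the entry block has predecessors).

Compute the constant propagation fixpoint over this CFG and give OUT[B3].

Answer: {a: -3, b: ⊤, c: ⊤, d: ⊤, e: ⊤, f: 0}

Trace:
Per-block solution:
  B0: | IN=(all ⊤) | OUT=(all ⊤)
  B1: | IN=(all ⊤) | OUT={a:-3; rest ⊤}
  B2: | IN={a:-3; rest ⊤} | OUT={a:-3; rest ⊤}
  B3: | IN={a:-3; rest ⊤} | OUT={a:-3, f:0; rest ⊤}
  B4: | IN={a:-3; rest ⊤} | OUT={a:-3, e:6; rest ⊤}

Merge at B3: IN[B3] = OUT[B2] = {a: -3, b: ⊤, c: ⊤, d: ⊤, e: ⊤, f: ⊤}
Applying B3's transfer function to that IN value gives OUT[B3] (row B3 above).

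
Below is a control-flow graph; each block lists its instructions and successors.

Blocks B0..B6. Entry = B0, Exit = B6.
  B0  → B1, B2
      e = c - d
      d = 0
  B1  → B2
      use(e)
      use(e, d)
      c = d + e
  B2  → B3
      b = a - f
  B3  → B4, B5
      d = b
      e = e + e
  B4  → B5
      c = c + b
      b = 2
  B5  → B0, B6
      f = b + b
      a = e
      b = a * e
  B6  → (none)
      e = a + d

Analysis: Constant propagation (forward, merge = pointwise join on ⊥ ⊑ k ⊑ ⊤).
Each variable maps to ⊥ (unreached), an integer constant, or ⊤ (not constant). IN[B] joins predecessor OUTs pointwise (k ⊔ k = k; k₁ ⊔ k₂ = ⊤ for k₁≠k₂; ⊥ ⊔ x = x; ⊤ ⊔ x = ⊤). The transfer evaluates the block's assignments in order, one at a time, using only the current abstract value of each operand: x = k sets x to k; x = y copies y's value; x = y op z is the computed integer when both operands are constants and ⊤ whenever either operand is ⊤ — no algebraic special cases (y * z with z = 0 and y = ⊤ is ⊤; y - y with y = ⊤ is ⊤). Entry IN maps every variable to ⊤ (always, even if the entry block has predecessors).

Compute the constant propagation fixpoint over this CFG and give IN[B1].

Fixpoint table:
  B0: | IN=(all ⊤) | OUT={d:0; rest ⊤}
  B1: | IN={d:0; rest ⊤} | OUT={d:0; rest ⊤}
  B2: | IN={d:0; rest ⊤} | OUT={d:0; rest ⊤}
  B3: | IN={d:0; rest ⊤} | OUT=(all ⊤)
  B4: | IN=(all ⊤) | OUT={b:2; rest ⊤}
  B5: | IN=(all ⊤) | OUT=(all ⊤)
  B6: | IN=(all ⊤) | OUT=(all ⊤)

Merge at B1: IN[B1] = OUT[B0] = {a: ⊤, b: ⊤, c: ⊤, d: 0, e: ⊤, f: ⊤}

Answer: {a: ⊤, b: ⊤, c: ⊤, d: 0, e: ⊤, f: ⊤}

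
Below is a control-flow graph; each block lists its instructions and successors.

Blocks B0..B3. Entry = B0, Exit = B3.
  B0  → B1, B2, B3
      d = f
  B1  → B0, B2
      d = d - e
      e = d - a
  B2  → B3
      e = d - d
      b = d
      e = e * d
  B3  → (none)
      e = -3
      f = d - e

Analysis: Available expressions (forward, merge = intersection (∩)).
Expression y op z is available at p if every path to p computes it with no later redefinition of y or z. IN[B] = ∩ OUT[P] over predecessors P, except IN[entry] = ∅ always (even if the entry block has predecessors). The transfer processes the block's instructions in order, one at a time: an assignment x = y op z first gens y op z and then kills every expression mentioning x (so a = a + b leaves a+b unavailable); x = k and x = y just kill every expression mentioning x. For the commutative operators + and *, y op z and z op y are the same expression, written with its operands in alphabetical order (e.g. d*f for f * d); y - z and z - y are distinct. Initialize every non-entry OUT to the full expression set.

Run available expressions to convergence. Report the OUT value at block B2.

Answer: {d-d}

Derivation:
Per-block solution:
  B0: | IN={} | OUT={}
  B1: | IN={} | OUT={d-a}
  B2: | IN={} | OUT={d-d}
  B3: | IN={} | OUT={d-e}

Merge at B2: IN[B2] = OUT[B0] ∩ OUT[B1] = {}
Applying B2's transfer function to that IN value gives OUT[B2] (row B2 above).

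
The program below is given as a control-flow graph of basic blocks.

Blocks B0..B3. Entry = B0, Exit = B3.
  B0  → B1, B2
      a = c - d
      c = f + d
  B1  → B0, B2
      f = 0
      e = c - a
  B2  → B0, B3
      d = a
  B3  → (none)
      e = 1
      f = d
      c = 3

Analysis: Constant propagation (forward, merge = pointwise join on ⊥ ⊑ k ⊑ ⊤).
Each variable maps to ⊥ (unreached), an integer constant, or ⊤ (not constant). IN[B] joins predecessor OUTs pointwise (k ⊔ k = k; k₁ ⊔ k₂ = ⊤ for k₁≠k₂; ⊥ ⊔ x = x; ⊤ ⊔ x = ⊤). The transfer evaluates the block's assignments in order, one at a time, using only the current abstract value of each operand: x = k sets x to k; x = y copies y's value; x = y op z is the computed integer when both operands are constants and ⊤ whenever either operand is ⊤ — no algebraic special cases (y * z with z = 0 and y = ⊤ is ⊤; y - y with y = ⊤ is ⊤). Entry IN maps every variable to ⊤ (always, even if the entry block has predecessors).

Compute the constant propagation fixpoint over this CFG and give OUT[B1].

Per-block solution:
  B0:   IN=(all ⊤)   OUT=(all ⊤)
  B1:   IN=(all ⊤)   OUT={f:0; rest ⊤}
  B2:   IN=(all ⊤)   OUT=(all ⊤)
  B3:   IN=(all ⊤)   OUT={c:3, e:1; rest ⊤}

Merge at B1: IN[B1] = OUT[B0] = {a: ⊤, b: ⊤, c: ⊤, d: ⊤, e: ⊤, f: ⊤}
Applying B1's transfer function to that IN value gives OUT[B1] (row B1 above).

Answer: {a: ⊤, b: ⊤, c: ⊤, d: ⊤, e: ⊤, f: 0}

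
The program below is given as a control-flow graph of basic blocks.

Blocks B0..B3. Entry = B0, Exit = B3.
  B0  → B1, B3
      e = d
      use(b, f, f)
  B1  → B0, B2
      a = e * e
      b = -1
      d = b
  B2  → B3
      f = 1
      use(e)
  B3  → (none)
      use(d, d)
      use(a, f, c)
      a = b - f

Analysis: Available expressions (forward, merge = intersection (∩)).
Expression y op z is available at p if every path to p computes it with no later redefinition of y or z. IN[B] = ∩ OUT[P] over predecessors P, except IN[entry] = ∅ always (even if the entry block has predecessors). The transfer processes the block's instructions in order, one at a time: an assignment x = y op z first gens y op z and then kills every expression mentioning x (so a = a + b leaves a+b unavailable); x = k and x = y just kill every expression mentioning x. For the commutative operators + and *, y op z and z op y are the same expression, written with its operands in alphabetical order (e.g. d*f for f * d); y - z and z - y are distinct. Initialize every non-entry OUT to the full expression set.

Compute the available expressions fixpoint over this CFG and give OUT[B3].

Converged values:
  B0:  IN={}  OUT={}
  B1:  IN={}  OUT={e*e}
  B2:  IN={e*e}  OUT={e*e}
  B3:  IN={}  OUT={b-f}

Merge at B3: IN[B3] = OUT[B0] ∩ OUT[B2] = {}
Applying B3's transfer function to that IN value gives OUT[B3] (row B3 above).

Answer: {b-f}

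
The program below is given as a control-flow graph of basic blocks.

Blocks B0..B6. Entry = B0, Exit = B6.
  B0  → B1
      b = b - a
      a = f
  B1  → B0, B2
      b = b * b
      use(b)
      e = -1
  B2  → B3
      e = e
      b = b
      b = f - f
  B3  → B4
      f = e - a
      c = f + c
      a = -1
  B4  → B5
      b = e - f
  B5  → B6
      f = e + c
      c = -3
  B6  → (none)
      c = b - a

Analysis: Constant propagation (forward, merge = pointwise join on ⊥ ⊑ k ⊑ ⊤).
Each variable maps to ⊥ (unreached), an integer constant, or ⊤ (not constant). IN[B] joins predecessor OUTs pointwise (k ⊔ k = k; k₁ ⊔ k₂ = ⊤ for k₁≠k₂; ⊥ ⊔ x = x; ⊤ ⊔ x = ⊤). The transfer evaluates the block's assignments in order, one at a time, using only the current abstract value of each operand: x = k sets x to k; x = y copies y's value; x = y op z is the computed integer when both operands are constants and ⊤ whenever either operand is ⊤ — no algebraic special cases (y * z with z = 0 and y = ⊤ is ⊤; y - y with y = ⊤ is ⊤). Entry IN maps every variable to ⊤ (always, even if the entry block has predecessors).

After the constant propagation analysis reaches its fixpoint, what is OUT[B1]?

Per-block solution:
  B0:   IN=(all ⊤)   OUT=(all ⊤)
  B1:   IN=(all ⊤)   OUT={e:-1; rest ⊤}
  B2:   IN={e:-1; rest ⊤}   OUT={e:-1; rest ⊤}
  B3:   IN={e:-1; rest ⊤}   OUT={a:-1, e:-1; rest ⊤}
  B4:   IN={a:-1, e:-1; rest ⊤}   OUT={a:-1, e:-1; rest ⊤}
  B5:   IN={a:-1, e:-1; rest ⊤}   OUT={a:-1, c:-3, e:-1; rest ⊤}
  B6:   IN={a:-1, c:-3, e:-1; rest ⊤}   OUT={a:-1, e:-1; rest ⊤}

Merge at B1: IN[B1] = OUT[B0] = {a: ⊤, b: ⊤, c: ⊤, d: ⊤, e: ⊤, f: ⊤}
Applying B1's transfer function to that IN value gives OUT[B1] (row B1 above).

Answer: {a: ⊤, b: ⊤, c: ⊤, d: ⊤, e: -1, f: ⊤}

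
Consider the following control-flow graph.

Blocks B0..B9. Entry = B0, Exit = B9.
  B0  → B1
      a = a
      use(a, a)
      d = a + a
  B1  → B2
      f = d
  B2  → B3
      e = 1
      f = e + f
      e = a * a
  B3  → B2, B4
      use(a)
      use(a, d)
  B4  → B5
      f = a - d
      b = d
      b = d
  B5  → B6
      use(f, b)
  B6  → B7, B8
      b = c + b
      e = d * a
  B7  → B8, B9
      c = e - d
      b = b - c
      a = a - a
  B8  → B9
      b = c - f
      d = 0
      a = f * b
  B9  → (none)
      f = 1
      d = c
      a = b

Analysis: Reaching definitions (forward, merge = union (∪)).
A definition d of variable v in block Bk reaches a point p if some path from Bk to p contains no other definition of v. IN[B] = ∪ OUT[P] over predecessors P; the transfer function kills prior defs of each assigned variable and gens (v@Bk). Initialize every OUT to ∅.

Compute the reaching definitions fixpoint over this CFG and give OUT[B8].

Per-block solution:
  B0:   IN={}   OUT={a@B0, d@B0}
  B1:   IN={a@B0, d@B0}   OUT={a@B0, d@B0, f@B1}
  B2:   IN={a@B0, d@B0, e@B2, f@B1, f@B2}   OUT={a@B0, d@B0, e@B2, f@B2}
  B3:   IN={a@B0, d@B0, e@B2, f@B2}   OUT={a@B0, d@B0, e@B2, f@B2}
  B4:   IN={a@B0, d@B0, e@B2, f@B2}   OUT={a@B0, b@B4, d@B0, e@B2, f@B4}
  B5:   IN={a@B0, b@B4, d@B0, e@B2, f@B4}   OUT={a@B0, b@B4, d@B0, e@B2, f@B4}
  B6:   IN={a@B0, b@B4, d@B0, e@B2, f@B4}   OUT={a@B0, b@B6, d@B0, e@B6, f@B4}
  B7:   IN={a@B0, b@B6, d@B0, e@B6, f@B4}   OUT={a@B7, b@B7, c@B7, d@B0, e@B6, f@B4}
  B8:   IN={a@B0, a@B7, b@B6, b@B7, c@B7, d@B0, e@B6, f@B4}   OUT={a@B8, b@B8, c@B7, d@B8, e@B6, f@B4}
  B9:   IN={a@B7, a@B8, b@B7, b@B8, c@B7, d@B0, d@B8, e@B6, f@B4}   OUT={a@B9, b@B7, b@B8, c@B7, d@B9, e@B6, f@B9}

Merge at B8: IN[B8] = OUT[B6] ⊔ OUT[B7] = {a@B0, a@B7, b@B6, b@B7, c@B7, d@B0, e@B6, f@B4}
Applying B8's transfer function to that IN value gives OUT[B8] (row B8 above).

Answer: {a@B8, b@B8, c@B7, d@B8, e@B6, f@B4}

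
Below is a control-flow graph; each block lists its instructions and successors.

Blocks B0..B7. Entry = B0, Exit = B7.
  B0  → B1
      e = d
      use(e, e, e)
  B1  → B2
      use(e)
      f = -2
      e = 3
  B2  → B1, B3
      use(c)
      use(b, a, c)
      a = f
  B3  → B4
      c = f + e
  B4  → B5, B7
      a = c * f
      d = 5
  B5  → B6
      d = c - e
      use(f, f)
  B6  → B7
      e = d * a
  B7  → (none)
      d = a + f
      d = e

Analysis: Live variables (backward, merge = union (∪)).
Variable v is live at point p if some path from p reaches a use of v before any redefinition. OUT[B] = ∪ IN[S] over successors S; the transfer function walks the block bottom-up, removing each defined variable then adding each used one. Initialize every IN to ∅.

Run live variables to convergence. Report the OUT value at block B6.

Answer: {a, e, f}

Derivation:
Fixpoint table:
  B0:   IN={a, b, c, d}   OUT={a, b, c, e}
  B1:   IN={a, b, c, e}   OUT={a, b, c, e, f}
  B2:   IN={a, b, c, e, f}   OUT={a, b, c, e, f}
  B3:   IN={e, f}   OUT={c, e, f}
  B4:   IN={c, e, f}   OUT={a, c, e, f}
  B5:   IN={a, c, e, f}   OUT={a, d, f}
  B6:   IN={a, d, f}   OUT={a, e, f}
  B7:   IN={a, e, f}   OUT={}

Merge at B6: OUT[B6] = IN[B7] = {a, e, f}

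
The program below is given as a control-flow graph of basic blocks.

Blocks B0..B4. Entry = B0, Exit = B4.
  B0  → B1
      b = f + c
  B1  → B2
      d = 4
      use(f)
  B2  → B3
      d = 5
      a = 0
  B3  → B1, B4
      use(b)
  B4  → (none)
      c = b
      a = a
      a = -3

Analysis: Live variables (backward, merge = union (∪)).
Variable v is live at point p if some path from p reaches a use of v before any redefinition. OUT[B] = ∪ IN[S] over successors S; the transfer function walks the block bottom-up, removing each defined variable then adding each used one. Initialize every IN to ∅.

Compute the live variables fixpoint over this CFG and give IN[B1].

Answer: {b, f}

Derivation:
Per-block solution:
  B0: | IN={c, f} | OUT={b, f}
  B1: | IN={b, f} | OUT={b, f}
  B2: | IN={b, f} | OUT={a, b, f}
  B3: | IN={a, b, f} | OUT={a, b, f}
  B4: | IN={a, b} | OUT={}

Merge at B1: OUT[B1] = IN[B2] = {b, f}
Applying B1's transfer function to that OUT value gives IN[B1] (row B1 above).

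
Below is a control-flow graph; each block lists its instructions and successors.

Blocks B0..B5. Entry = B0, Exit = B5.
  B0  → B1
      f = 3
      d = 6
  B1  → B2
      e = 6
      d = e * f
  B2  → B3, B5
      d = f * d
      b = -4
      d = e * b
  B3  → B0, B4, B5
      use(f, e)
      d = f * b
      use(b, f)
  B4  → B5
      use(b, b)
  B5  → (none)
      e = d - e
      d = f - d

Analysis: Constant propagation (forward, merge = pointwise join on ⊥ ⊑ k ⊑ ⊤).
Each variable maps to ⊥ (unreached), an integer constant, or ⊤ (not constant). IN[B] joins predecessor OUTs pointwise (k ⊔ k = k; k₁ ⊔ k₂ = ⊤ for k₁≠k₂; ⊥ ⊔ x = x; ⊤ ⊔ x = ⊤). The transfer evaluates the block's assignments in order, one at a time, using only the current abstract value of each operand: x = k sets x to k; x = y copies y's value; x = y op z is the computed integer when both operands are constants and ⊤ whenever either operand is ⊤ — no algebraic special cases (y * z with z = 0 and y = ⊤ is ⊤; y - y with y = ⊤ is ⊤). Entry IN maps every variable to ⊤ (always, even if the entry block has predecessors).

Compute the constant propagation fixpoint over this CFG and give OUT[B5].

Converged values:
  B0: | IN=(all ⊤) | OUT={d:6, f:3; rest ⊤}
  B1: | IN={d:6, f:3; rest ⊤} | OUT={d:18, e:6, f:3; rest ⊤}
  B2: | IN={d:18, e:6, f:3; rest ⊤} | OUT={b:-4, d:-24, e:6, f:3; rest ⊤}
  B3: | IN={b:-4, d:-24, e:6, f:3; rest ⊤} | OUT={b:-4, d:-12, e:6, f:3; rest ⊤}
  B4: | IN={b:-4, d:-12, e:6, f:3; rest ⊤} | OUT={b:-4, d:-12, e:6, f:3; rest ⊤}
  B5: | IN={b:-4, e:6, f:3; rest ⊤} | OUT={b:-4, f:3; rest ⊤}

Merge at B5: IN[B5] = OUT[B2] ⊔ OUT[B3] ⊔ OUT[B4] = {a: ⊤, b: -4, c: ⊤, d: ⊤, e: 6, f: 3}
Applying B5's transfer function to that IN value gives OUT[B5] (row B5 above).

Answer: {a: ⊤, b: -4, c: ⊤, d: ⊤, e: ⊤, f: 3}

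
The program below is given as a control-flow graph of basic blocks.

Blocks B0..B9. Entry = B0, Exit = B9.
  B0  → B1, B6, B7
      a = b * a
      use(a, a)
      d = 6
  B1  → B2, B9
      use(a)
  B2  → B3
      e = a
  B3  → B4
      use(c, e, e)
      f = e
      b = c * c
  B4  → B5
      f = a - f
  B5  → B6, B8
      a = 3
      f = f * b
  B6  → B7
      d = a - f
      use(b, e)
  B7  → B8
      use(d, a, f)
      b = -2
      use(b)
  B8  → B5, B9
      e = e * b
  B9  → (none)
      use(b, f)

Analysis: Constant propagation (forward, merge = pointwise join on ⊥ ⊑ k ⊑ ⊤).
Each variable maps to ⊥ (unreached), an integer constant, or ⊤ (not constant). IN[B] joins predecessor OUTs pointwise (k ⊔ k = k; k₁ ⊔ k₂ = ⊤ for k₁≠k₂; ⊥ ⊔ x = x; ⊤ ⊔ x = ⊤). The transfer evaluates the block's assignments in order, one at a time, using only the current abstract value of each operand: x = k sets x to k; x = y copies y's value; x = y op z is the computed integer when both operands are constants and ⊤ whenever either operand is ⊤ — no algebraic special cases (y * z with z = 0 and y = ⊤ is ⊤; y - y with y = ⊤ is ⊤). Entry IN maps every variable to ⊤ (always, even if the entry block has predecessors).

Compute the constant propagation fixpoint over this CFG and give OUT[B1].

Answer: {a: ⊤, b: ⊤, c: ⊤, d: 6, e: ⊤, f: ⊤}

Working:
Converged values:
  B0:  IN=(all ⊤)  OUT={d:6; rest ⊤}
  B1:  IN={d:6; rest ⊤}  OUT={d:6; rest ⊤}
  B2:  IN={d:6; rest ⊤}  OUT={d:6; rest ⊤}
  B3:  IN={d:6; rest ⊤}  OUT={d:6; rest ⊤}
  B4:  IN={d:6; rest ⊤}  OUT={d:6; rest ⊤}
  B5:  IN=(all ⊤)  OUT={a:3; rest ⊤}
  B6:  IN=(all ⊤)  OUT=(all ⊤)
  B7:  IN=(all ⊤)  OUT={b:-2; rest ⊤}
  B8:  IN=(all ⊤)  OUT=(all ⊤)
  B9:  IN=(all ⊤)  OUT=(all ⊤)

Merge at B1: IN[B1] = OUT[B0] = {a: ⊤, b: ⊤, c: ⊤, d: 6, e: ⊤, f: ⊤}
Applying B1's transfer function to that IN value gives OUT[B1] (row B1 above).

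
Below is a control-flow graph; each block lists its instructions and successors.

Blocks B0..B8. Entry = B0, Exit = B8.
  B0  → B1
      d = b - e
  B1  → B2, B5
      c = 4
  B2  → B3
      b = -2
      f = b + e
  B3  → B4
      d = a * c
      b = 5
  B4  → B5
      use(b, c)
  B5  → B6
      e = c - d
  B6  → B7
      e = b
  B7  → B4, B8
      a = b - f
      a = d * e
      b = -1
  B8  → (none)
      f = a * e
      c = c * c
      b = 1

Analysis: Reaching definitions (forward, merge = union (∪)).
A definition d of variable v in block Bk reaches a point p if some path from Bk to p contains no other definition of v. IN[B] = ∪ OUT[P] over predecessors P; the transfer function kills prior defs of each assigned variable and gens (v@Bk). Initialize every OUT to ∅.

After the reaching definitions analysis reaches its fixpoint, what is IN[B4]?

Answer: {a@B7, b@B3, b@B7, c@B1, d@B0, d@B3, e@B6, f@B2}

Trace:
Per-block solution:
  B0: | IN={} | OUT={d@B0}
  B1: | IN={d@B0} | OUT={c@B1, d@B0}
  B2: | IN={c@B1, d@B0} | OUT={b@B2, c@B1, d@B0, f@B2}
  B3: | IN={b@B2, c@B1, d@B0, f@B2} | OUT={b@B3, c@B1, d@B3, f@B2}
  B4: | IN={a@B7, b@B3, b@B7, c@B1, d@B0, d@B3, e@B6, f@B2} | OUT={a@B7, b@B3, b@B7, c@B1, d@B0, d@B3, e@B6, f@B2}
  B5: | IN={a@B7, b@B3, b@B7, c@B1, d@B0, d@B3, e@B6, f@B2} | OUT={a@B7, b@B3, b@B7, c@B1, d@B0, d@B3, e@B5, f@B2}
  B6: | IN={a@B7, b@B3, b@B7, c@B1, d@B0, d@B3, e@B5, f@B2} | OUT={a@B7, b@B3, b@B7, c@B1, d@B0, d@B3, e@B6, f@B2}
  B7: | IN={a@B7, b@B3, b@B7, c@B1, d@B0, d@B3, e@B6, f@B2} | OUT={a@B7, b@B7, c@B1, d@B0, d@B3, e@B6, f@B2}
  B8: | IN={a@B7, b@B7, c@B1, d@B0, d@B3, e@B6, f@B2} | OUT={a@B7, b@B8, c@B8, d@B0, d@B3, e@B6, f@B8}

Merge at B4: IN[B4] = OUT[B3] ⊔ OUT[B7] = {a@B7, b@B3, b@B7, c@B1, d@B0, d@B3, e@B6, f@B2}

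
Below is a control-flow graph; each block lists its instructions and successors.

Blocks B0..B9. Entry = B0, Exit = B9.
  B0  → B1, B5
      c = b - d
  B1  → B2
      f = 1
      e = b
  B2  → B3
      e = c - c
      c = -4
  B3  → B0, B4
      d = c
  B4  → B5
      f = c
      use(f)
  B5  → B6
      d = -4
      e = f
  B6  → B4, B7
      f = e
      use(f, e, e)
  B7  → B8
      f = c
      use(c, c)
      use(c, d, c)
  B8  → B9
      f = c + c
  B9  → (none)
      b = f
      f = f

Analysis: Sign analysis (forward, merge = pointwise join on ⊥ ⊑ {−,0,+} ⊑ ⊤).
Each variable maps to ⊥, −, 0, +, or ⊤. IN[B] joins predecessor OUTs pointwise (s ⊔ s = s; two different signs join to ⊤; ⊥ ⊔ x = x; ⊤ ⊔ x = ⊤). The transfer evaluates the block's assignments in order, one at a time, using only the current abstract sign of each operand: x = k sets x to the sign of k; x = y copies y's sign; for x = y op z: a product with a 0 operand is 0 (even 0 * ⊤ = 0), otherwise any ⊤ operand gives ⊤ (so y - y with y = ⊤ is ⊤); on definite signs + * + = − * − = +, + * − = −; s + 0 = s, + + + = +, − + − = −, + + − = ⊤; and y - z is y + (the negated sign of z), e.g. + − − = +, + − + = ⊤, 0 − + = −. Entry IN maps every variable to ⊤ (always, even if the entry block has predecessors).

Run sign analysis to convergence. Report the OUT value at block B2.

Converged values:
  B0:  IN=(all ⊤)  OUT=(all ⊤)
  B1:  IN=(all ⊤)  OUT={f:+; rest ⊤}
  B2:  IN={f:+; rest ⊤}  OUT={c:-, f:+; rest ⊤}
  B3:  IN={c:-, f:+; rest ⊤}  OUT={c:-, d:-, f:+; rest ⊤}
  B4:  IN={d:-; rest ⊤}  OUT={d:-; rest ⊤}
  B5:  IN=(all ⊤)  OUT={d:-; rest ⊤}
  B6:  IN={d:-; rest ⊤}  OUT={d:-; rest ⊤}
  B7:  IN={d:-; rest ⊤}  OUT={d:-; rest ⊤}
  B8:  IN={d:-; rest ⊤}  OUT={d:-; rest ⊤}
  B9:  IN={d:-; rest ⊤}  OUT={d:-; rest ⊤}

Merge at B2: IN[B2] = OUT[B1] = {a: ⊤, b: ⊤, c: ⊤, d: ⊤, e: ⊤, f: +}
Applying B2's transfer function to that IN value gives OUT[B2] (row B2 above).

Answer: {a: ⊤, b: ⊤, c: -, d: ⊤, e: ⊤, f: +}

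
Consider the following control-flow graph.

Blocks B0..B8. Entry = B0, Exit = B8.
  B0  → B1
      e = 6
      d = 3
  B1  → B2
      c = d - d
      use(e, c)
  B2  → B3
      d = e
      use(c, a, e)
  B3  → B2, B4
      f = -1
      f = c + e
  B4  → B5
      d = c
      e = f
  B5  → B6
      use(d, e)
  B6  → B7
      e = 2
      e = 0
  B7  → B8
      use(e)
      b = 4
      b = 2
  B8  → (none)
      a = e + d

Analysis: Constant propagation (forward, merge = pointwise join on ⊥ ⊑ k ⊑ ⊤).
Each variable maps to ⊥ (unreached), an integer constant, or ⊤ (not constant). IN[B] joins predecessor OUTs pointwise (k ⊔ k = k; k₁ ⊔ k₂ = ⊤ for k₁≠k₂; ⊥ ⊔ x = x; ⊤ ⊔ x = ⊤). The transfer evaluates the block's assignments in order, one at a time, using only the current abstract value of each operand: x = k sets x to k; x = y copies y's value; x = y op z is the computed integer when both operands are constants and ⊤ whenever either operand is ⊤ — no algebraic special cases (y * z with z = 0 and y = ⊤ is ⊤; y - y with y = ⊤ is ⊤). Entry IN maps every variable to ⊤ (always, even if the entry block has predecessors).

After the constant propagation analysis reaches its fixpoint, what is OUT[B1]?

Answer: {a: ⊤, b: ⊤, c: 0, d: 3, e: 6, f: ⊤}

Derivation:
Fixpoint table:
  B0: | IN=(all ⊤) | OUT={d:3, e:6; rest ⊤}
  B1: | IN={d:3, e:6; rest ⊤} | OUT={c:0, d:3, e:6; rest ⊤}
  B2: | IN={c:0, e:6; rest ⊤} | OUT={c:0, d:6, e:6; rest ⊤}
  B3: | IN={c:0, d:6, e:6; rest ⊤} | OUT={c:0, d:6, e:6, f:6; rest ⊤}
  B4: | IN={c:0, d:6, e:6, f:6; rest ⊤} | OUT={c:0, d:0, e:6, f:6; rest ⊤}
  B5: | IN={c:0, d:0, e:6, f:6; rest ⊤} | OUT={c:0, d:0, e:6, f:6; rest ⊤}
  B6: | IN={c:0, d:0, e:6, f:6; rest ⊤} | OUT={c:0, d:0, e:0, f:6; rest ⊤}
  B7: | IN={c:0, d:0, e:0, f:6; rest ⊤} | OUT={b:2, c:0, d:0, e:0, f:6; rest ⊤}
  B8: | IN={b:2, c:0, d:0, e:0, f:6; rest ⊤} | OUT={a:0, b:2, c:0, d:0, e:0, f:6; rest ⊤}

Merge at B1: IN[B1] = OUT[B0] = {a: ⊤, b: ⊤, c: ⊤, d: 3, e: 6, f: ⊤}
Applying B1's transfer function to that IN value gives OUT[B1] (row B1 above).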